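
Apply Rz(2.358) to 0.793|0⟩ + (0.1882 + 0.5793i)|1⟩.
(0.3028 - 0.7329i)|0⟩ + (-0.4635 + 0.3951i)|1⟩

Rz(2.358) = [[e^(−iθ/2), 0], [0, e^(iθ/2)]] with e^(±iθ/2) = cos(θ/2) ± i·sin(θ/2); θ = 2.358, cos(θ/2) ≈ 0.381849, sin(θ/2) ≈ 0.924225.
With a = amp(|0⟩) = 0.793 and b = amp(|1⟩) = (0.1882 + 0.5793i):
new amp(|0⟩) = (0.381849 - 0.924225i)·a = (0.3028 - 0.7329i)
new amp(|1⟩) = (0.381849 + 0.924225i)·b = (-0.4635 + 0.3951i)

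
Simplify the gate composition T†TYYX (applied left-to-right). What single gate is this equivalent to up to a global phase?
X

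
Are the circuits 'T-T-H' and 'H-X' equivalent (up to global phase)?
No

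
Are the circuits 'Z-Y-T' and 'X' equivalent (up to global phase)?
No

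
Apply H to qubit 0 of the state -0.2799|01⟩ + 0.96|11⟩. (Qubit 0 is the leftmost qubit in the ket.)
0.4809|01⟩ - 0.8767|11⟩

H on qubit 0 mixes each pair of kets that differ only in qubit 0: amplitudes (a, b) of (|…0…⟩, |…1…⟩) become ((a + b)/√2, (a − b)/√2). Kets absent from the input have amplitude 0.
(|01⟩, |11⟩): (a, b) = (-0.2799, 0.96) → (0.4809, -0.8767)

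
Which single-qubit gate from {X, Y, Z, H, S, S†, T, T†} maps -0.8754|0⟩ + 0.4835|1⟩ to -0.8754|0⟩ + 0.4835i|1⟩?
S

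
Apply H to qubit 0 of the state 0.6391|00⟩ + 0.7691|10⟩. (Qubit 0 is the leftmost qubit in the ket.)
0.9957|00⟩ - 0.09192|10⟩

H on qubit 0 mixes each pair of kets that differ only in qubit 0: amplitudes (a, b) of (|…0…⟩, |…1…⟩) become ((a + b)/√2, (a − b)/√2). Kets absent from the input have amplitude 0.
(|00⟩, |10⟩): (a, b) = (0.6391, 0.7691) → (0.9957, -0.09192)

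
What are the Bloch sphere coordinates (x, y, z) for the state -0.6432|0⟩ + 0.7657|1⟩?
(-0.985, 0, -0.1726)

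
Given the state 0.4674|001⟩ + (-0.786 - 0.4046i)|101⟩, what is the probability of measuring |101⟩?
0.7815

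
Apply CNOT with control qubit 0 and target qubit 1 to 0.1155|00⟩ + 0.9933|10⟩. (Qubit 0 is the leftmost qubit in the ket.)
0.1155|00⟩ + 0.9933|11⟩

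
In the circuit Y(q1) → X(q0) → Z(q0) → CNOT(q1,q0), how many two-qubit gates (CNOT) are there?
1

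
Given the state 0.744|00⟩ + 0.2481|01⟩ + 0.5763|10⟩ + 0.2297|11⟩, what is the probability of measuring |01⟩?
0.06155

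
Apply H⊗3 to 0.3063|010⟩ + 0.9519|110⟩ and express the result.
0.4448|000⟩ + 0.4448|001⟩ - 0.4448|010⟩ - 0.4448|011⟩ - 0.2283|100⟩ - 0.2283|101⟩ + 0.2283|110⟩ + 0.2283|111⟩

H⊗3 gives amp(|y⟩) = (1/2√2) Σ_x (−1)^(x·y) amp(|x⟩), where x·y is the number of positions in which both x and y have a 1.
|000⟩: (0.3063 + 0.9519)/(2√2) = 0.4448
|001⟩: (0.3063 + 0.9519)/(2√2) = 0.4448
|010⟩: (-0.3063 - 0.9519)/(2√2) = -0.4448
|011⟩: (-0.3063 - 0.9519)/(2√2) = -0.4448
|100⟩: (0.3063 - 0.9519)/(2√2) = -0.2283
|101⟩: (0.3063 - 0.9519)/(2√2) = -0.2283
|110⟩: (-0.3063 + 0.9519)/(2√2) = 0.2283
|111⟩: (-0.3063 + 0.9519)/(2√2) = 0.2283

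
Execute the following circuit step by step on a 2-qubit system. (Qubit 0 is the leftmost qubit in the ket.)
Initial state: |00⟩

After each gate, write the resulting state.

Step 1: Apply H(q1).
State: 1/√2|00⟩ + 1/√2|01⟩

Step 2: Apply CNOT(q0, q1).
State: 1/√2|00⟩ + 1/√2|01⟩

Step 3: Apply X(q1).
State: 1/√2|00⟩ + 1/√2|01⟩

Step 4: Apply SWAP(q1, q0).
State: 1/√2|00⟩ + 1/√2|10⟩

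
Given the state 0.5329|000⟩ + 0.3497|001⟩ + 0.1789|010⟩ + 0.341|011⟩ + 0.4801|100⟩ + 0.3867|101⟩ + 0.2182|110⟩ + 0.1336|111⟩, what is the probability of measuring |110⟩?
0.04761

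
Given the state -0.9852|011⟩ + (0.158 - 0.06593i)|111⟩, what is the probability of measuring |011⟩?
0.9706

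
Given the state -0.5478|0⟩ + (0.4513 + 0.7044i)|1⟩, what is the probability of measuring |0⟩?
0.3001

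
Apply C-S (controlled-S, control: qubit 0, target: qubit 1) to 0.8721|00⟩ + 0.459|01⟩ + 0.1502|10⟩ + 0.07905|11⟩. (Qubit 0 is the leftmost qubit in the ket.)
0.8721|00⟩ + 0.459|01⟩ + 0.1502|10⟩ + 0.07905i|11⟩

C-S leaves the control-|0⟩ kets |00⟩, |01⟩ unchanged and applies S to qubit 1 on the control-|1⟩ pair (|10⟩, |11⟩).
S = [[1, 0], [0, i]].
With a = amp(|10⟩) = 0.1502 and b = amp(|11⟩) = 0.07905:
new amp(|10⟩) = (1)·a = 0.1502
new amp(|11⟩) = (i)·b = 0.07905i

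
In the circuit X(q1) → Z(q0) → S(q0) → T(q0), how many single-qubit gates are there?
4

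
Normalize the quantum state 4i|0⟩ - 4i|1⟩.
(1/√2)i|0⟩ - (1/√2)i|1⟩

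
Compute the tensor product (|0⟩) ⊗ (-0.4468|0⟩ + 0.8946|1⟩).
-0.4468|00⟩ + 0.8946|01⟩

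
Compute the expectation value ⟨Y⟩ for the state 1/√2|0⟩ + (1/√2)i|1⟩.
1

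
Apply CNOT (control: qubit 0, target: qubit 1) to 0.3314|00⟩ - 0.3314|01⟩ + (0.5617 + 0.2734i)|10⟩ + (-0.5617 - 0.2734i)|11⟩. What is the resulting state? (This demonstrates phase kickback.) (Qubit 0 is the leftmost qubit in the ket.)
0.3314|00⟩ - 0.3314|01⟩ + (-0.5617 - 0.2734i)|10⟩ + (0.5617 + 0.2734i)|11⟩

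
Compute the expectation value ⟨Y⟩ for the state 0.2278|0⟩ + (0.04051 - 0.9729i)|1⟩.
-0.4433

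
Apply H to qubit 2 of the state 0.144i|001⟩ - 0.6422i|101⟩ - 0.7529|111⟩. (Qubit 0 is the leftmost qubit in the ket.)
0.1018i|000⟩ - 0.1018i|001⟩ - 0.4541i|100⟩ + 0.4541i|101⟩ - 0.5324|110⟩ + 0.5324|111⟩

H on qubit 2 mixes each pair of kets that differ only in qubit 2: amplitudes (a, b) of (|…0…⟩, |…1…⟩) become ((a + b)/√2, (a − b)/√2). Kets absent from the input have amplitude 0.
(|000⟩, |001⟩): (a, b) = (0, 0.144i) → (0.1018i, -0.1018i)
(|100⟩, |101⟩): (a, b) = (0, -0.6422i) → (-0.4541i, 0.4541i)
(|110⟩, |111⟩): (a, b) = (0, -0.7529) → (-0.5324, 0.5324)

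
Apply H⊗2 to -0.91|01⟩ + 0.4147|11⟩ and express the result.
-0.2477|00⟩ + 0.2477|01⟩ - 0.6624|10⟩ + 0.6624|11⟩

H⊗2 gives amp(|y⟩) = (1/2) Σ_x (−1)^(x·y) amp(|x⟩), where x·y is the number of positions in which both x and y have a 1.
|00⟩: (-0.91 + 0.4147)/2 = -0.2477
|01⟩: (0.91 - 0.4147)/2 = 0.2477
|10⟩: (-0.91 - 0.4147)/2 = -0.6624
|11⟩: (0.91 + 0.4147)/2 = 0.6624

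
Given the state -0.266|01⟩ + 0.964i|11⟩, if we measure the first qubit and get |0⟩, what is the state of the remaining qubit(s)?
-|1⟩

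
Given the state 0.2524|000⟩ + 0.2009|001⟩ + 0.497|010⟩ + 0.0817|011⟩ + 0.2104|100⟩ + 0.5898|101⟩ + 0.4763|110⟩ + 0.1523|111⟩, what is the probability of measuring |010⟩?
0.247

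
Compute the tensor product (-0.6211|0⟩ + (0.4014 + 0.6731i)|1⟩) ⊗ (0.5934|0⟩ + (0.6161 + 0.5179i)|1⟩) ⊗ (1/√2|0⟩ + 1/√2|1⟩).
-0.2606|000⟩ - 0.2606|001⟩ + (-0.2706 - 0.2275i)|010⟩ + (-0.2706 - 0.2275i)|011⟩ + (0.1684 + 0.2824i)|100⟩ + (0.1684 + 0.2824i)|101⟩ + (-0.07163 + 0.4402i)|110⟩ + (-0.07163 + 0.4402i)|111⟩

amp(|b₁b₂…⟩) = product of the factor amplitudes for bits b₁, b₂, …; only kets whose every factor amplitude is nonzero survive.
|000⟩: (-0.6211)(0.5934)(1/√2) = -0.2606
|001⟩: (-0.6211)(0.5934)(1/√2) = -0.2606
|010⟩: (-0.6211)(0.6161 + 0.5179i)(1/√2) = (-0.2706 - 0.2275i)
|011⟩: (-0.6211)(0.6161 + 0.5179i)(1/√2) = (-0.2706 - 0.2275i)
|100⟩: (0.4014 + 0.6731i)(0.5934)(1/√2) = (0.1684 + 0.2824i)
|101⟩: (0.4014 + 0.6731i)(0.5934)(1/√2) = (0.1684 + 0.2824i)
|110⟩: (0.4014 + 0.6731i)(0.6161 + 0.5179i)(1/√2) = (-0.07163 + 0.4402i)
|111⟩: (0.4014 + 0.6731i)(0.6161 + 0.5179i)(1/√2) = (-0.07163 + 0.4402i)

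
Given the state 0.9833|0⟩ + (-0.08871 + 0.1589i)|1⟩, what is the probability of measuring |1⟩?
0.03312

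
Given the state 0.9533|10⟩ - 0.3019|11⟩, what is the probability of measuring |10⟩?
0.9088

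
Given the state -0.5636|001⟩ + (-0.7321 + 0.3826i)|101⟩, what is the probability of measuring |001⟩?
0.3176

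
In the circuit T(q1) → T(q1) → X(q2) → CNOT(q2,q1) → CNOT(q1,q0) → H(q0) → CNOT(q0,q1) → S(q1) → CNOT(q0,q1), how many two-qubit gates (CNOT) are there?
4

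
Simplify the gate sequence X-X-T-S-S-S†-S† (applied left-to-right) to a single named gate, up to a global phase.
T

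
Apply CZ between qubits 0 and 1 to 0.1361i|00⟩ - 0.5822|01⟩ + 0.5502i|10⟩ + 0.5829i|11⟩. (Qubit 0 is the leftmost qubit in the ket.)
0.1361i|00⟩ - 0.5822|01⟩ + 0.5502i|10⟩ - 0.5829i|11⟩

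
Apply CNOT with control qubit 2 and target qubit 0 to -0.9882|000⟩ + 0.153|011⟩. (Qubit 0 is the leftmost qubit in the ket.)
-0.9882|000⟩ + 0.153|111⟩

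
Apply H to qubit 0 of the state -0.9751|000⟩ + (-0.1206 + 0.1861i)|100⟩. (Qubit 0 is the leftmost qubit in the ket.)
(-0.7748 + 0.1316i)|000⟩ + (-0.6042 - 0.1316i)|100⟩

H on qubit 0 mixes each pair of kets that differ only in qubit 0: amplitudes (a, b) of (|…0…⟩, |…1…⟩) become ((a + b)/√2, (a − b)/√2). Kets absent from the input have amplitude 0.
(|000⟩, |100⟩): (a, b) = (-0.9751, (-0.1206 + 0.1861i)) → ((-0.7748 + 0.1316i), (-0.6042 - 0.1316i))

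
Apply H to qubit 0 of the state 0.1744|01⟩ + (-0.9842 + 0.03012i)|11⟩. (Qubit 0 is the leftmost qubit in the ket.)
(-0.5726 + 0.0213i)|01⟩ + (0.8193 - 0.0213i)|11⟩

H on qubit 0 mixes each pair of kets that differ only in qubit 0: amplitudes (a, b) of (|…0…⟩, |…1…⟩) become ((a + b)/√2, (a − b)/√2). Kets absent from the input have amplitude 0.
(|01⟩, |11⟩): (a, b) = (0.1744, (-0.9842 + 0.03012i)) → ((-0.5726 + 0.0213i), (0.8193 - 0.0213i))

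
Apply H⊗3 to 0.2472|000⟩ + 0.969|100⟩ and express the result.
0.43|000⟩ + 0.43|001⟩ + 0.43|010⟩ + 0.43|011⟩ - 0.2552|100⟩ - 0.2552|101⟩ - 0.2552|110⟩ - 0.2552|111⟩

H⊗3 gives amp(|y⟩) = (1/2√2) Σ_x (−1)^(x·y) amp(|x⟩), where x·y is the number of positions in which both x and y have a 1.
|000⟩: (0.2472 + 0.969)/(2√2) = 0.43
|001⟩: (0.2472 + 0.969)/(2√2) = 0.43
|010⟩: (0.2472 + 0.969)/(2√2) = 0.43
|011⟩: (0.2472 + 0.969)/(2√2) = 0.43
|100⟩: (0.2472 - 0.969)/(2√2) = -0.2552
|101⟩: (0.2472 - 0.969)/(2√2) = -0.2552
|110⟩: (0.2472 - 0.969)/(2√2) = -0.2552
|111⟩: (0.2472 - 0.969)/(2√2) = -0.2552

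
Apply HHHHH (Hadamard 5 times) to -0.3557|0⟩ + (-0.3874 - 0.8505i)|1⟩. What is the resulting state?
(-0.5255 - 0.6014i)|0⟩ + (0.02242 + 0.6014i)|1⟩

H² = I, so H^5 = H: a single Hadamard. With (a, b) = (-0.3557, (-0.3874 - 0.8505i)), H gives ((a + b)/√2, (a − b)/√2) = ((-0.5255 - 0.6014i), (0.02242 + 0.6014i)).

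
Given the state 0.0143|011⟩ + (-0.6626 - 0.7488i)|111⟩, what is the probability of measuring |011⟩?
0.0002045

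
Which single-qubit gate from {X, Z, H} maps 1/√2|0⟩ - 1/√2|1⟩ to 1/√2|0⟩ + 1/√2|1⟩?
Z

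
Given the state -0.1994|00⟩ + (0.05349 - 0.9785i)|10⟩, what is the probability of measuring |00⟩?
0.03976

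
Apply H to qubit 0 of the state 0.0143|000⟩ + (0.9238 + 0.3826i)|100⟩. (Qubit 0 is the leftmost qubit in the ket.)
(0.6633 + 0.2705i)|000⟩ + (-0.6431 - 0.2705i)|100⟩

H on qubit 0 mixes each pair of kets that differ only in qubit 0: amplitudes (a, b) of (|…0…⟩, |…1…⟩) become ((a + b)/√2, (a − b)/√2). Kets absent from the input have amplitude 0.
(|000⟩, |100⟩): (a, b) = (0.0143, (0.9238 + 0.3826i)) → ((0.6633 + 0.2705i), (-0.6431 - 0.2705i))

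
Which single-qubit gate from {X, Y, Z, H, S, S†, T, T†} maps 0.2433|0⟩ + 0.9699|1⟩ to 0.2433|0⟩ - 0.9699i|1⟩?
S†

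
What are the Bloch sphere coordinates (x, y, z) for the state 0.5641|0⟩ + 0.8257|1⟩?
(0.9316, 0, -0.3636)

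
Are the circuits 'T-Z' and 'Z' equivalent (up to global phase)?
No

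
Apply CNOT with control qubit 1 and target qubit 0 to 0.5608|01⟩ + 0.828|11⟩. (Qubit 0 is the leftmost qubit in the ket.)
0.828|01⟩ + 0.5608|11⟩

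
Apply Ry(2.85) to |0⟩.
0.1453|0⟩ + 0.9894|1⟩

Ry(2.85) = [[cos(θ/2), −sin(θ/2)], [sin(θ/2), cos(θ/2)]]; θ = 2.85, cos(θ/2) ≈ 0.14528, sin(θ/2) ≈ 0.989391.
With a = amp(|0⟩) = 1 and b = amp(|1⟩) = 0:
new amp(|0⟩) = (0.14528)·a + (-0.989391)·b = 0.1453
new amp(|1⟩) = (0.989391)·a + (0.14528)·b = 0.9894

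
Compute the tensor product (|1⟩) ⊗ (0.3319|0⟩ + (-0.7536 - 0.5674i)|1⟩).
0.3319|10⟩ + (-0.7536 - 0.5674i)|11⟩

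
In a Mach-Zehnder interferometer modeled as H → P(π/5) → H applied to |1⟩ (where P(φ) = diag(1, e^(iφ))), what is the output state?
(0.09549 - 0.2939i)|0⟩ + (0.9045 + 0.2939i)|1⟩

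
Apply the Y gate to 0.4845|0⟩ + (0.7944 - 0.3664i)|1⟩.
(-0.3664 - 0.7944i)|0⟩ + 0.4845i|1⟩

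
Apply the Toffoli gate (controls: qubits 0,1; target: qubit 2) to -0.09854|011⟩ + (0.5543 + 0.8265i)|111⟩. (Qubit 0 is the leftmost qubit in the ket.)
-0.09854|011⟩ + (0.5543 + 0.8265i)|110⟩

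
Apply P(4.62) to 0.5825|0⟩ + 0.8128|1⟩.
0.5825|0⟩ + (-0.07499 - 0.8093i)|1⟩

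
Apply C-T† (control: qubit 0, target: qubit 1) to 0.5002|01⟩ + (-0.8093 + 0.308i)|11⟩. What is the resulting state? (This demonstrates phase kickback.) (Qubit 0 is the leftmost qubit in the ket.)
0.5002|01⟩ + (-0.3545 + 0.7901i)|11⟩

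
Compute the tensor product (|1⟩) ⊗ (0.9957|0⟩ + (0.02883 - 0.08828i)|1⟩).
0.9957|10⟩ + (0.02883 - 0.08828i)|11⟩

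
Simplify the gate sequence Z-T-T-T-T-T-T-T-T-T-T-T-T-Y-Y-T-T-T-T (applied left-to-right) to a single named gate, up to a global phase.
Z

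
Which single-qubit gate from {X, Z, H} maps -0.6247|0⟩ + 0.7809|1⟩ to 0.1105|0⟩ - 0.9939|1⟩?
H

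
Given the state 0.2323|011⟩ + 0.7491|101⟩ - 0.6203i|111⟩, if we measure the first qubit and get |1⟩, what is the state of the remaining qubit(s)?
0.7702|01⟩ - 0.6378i|11⟩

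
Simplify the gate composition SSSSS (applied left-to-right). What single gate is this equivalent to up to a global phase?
S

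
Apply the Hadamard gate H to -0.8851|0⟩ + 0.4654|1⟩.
-0.2968|0⟩ - 0.9549|1⟩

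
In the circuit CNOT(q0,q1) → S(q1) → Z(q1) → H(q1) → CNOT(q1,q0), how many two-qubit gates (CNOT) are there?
2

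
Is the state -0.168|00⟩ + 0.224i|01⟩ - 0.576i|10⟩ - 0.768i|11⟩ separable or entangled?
Entangled

Writing the state as a|00⟩ + b|01⟩ + c|10⟩ + d|11⟩, it is a product state iff ad − bc = 0.
Here (a, b, c, d) = (-0.168, 0.224i, -0.576i, -0.768i): ad − bc = (-0.168)(-0.768i) − (0.224i)(-0.576i) = (-0.129 + 0.129i) ≠ 0, so the state is entangled.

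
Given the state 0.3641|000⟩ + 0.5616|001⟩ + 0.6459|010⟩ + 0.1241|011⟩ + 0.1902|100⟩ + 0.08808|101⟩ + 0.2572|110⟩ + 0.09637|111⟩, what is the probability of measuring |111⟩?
0.009287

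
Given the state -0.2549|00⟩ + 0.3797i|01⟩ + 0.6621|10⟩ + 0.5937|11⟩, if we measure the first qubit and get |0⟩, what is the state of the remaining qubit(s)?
-0.5574|0⟩ + 0.8303i|1⟩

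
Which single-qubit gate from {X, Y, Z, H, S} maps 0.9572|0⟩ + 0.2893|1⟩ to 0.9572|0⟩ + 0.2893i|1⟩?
S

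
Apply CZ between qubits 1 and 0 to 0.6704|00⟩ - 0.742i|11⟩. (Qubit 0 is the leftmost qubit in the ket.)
0.6704|00⟩ + 0.742i|11⟩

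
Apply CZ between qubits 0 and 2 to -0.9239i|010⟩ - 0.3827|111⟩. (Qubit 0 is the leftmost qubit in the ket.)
-0.9239i|010⟩ + 0.3827|111⟩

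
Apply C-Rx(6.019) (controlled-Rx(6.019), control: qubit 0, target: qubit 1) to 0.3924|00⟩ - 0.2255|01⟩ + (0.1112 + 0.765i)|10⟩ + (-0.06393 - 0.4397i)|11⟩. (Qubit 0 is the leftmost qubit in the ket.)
0.3924|00⟩ - 0.2255|01⟩ + (-0.1681 - 0.7499i)|10⟩ + (0.1641 + 0.4212i)|11⟩

C-Rx(6.019) leaves the control-|0⟩ kets |00⟩, |01⟩ unchanged and applies Rx(6.019) to qubit 1 on the control-|1⟩ pair (|10⟩, |11⟩).
Rx(6.019) = [[cos(θ/2), −i·sin(θ/2)], [−i·sin(θ/2), cos(θ/2)]]; θ = 6.019, cos(θ/2) ≈ -0.991288, sin(θ/2) ≈ 0.131709.
With a = amp(|10⟩) = (0.1112 + 0.765i) and b = amp(|11⟩) = (-0.06393 - 0.4397i):
new amp(|10⟩) = (-0.991288)·a + (-0.131709i)·b = (-0.1681 - 0.7499i)
new amp(|11⟩) = (-0.131709i)·a + (-0.991288)·b = (0.1641 + 0.4212i)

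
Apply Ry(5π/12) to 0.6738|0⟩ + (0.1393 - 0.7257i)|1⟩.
(0.4498 + 0.4418i)|0⟩ + (0.5207 - 0.5757i)|1⟩

Ry(5π/12) = [[cos(θ/2), −sin(θ/2)], [sin(θ/2), cos(θ/2)]]; θ = 5π/12, cos(θ/2) ≈ 0.793353, sin(θ/2) ≈ 0.608761.
With a = amp(|0⟩) = 0.6738 and b = amp(|1⟩) = (0.1393 - 0.7257i):
new amp(|0⟩) = (0.793353)·a + (-0.608761)·b = (0.4498 + 0.4418i)
new amp(|1⟩) = (0.608761)·a + (0.793353)·b = (0.5207 - 0.5757i)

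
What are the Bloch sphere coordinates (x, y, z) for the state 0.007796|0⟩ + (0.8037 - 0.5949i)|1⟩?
(0.01253, -0.009276, -0.9998)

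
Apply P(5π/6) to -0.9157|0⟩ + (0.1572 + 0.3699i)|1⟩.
-0.9157|0⟩ + (-0.3211 - 0.2417i)|1⟩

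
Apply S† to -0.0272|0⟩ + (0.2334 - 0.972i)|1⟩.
-0.0272|0⟩ + (-0.972 - 0.2334i)|1⟩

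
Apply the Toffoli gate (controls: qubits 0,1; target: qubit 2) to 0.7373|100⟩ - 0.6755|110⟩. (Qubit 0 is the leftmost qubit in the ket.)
0.7373|100⟩ - 0.6755|111⟩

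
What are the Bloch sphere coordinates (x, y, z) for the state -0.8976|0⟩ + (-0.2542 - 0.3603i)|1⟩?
(0.4563, 0.6468, 0.6113)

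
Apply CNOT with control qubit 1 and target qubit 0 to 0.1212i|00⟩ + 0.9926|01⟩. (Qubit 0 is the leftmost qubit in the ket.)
0.1212i|00⟩ + 0.9926|11⟩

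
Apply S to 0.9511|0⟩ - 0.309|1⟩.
0.9511|0⟩ - 0.309i|1⟩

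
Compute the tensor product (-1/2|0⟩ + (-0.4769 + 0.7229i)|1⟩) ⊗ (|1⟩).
-1/2|01⟩ + (-0.4769 + 0.7229i)|11⟩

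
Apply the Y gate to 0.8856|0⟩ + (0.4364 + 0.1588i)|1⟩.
(0.1588 - 0.4364i)|0⟩ + 0.8856i|1⟩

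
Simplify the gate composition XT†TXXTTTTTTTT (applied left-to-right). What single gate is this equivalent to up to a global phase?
X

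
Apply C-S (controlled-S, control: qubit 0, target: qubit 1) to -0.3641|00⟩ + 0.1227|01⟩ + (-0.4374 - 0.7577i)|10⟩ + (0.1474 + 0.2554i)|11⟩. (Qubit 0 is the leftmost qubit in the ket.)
-0.3641|00⟩ + 0.1227|01⟩ + (-0.4374 - 0.7577i)|10⟩ + (-0.2554 + 0.1474i)|11⟩

C-S leaves the control-|0⟩ kets |00⟩, |01⟩ unchanged and applies S to qubit 1 on the control-|1⟩ pair (|10⟩, |11⟩).
S = [[1, 0], [0, i]].
With a = amp(|10⟩) = (-0.4374 - 0.7577i) and b = amp(|11⟩) = (0.1474 + 0.2554i):
new amp(|10⟩) = (1)·a = (-0.4374 - 0.7577i)
new amp(|11⟩) = (i)·b = (-0.2554 + 0.1474i)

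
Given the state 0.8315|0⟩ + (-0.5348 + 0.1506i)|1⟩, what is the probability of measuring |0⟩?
0.6914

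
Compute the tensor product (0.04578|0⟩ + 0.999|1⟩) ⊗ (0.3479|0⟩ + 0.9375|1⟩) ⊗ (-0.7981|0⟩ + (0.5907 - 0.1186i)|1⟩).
-0.01271|000⟩ + (0.009408 - 0.001889i)|001⟩ - 0.03425|010⟩ + (0.02535 - 0.00509i)|011⟩ - 0.2774|100⟩ + (0.2053 - 0.04122i)|101⟩ - 0.7475|110⟩ + (0.5532 - 0.1111i)|111⟩

amp(|b₁b₂…⟩) = product of the factor amplitudes for bits b₁, b₂, …; only kets whose every factor amplitude is nonzero survive.
|000⟩: (0.04578)(0.3479)(-0.7981) = -0.01271
|001⟩: (0.04578)(0.3479)(0.5907 - 0.1186i) = (0.009408 - 0.001889i)
|010⟩: (0.04578)(0.9375)(-0.7981) = -0.03425
|011⟩: (0.04578)(0.9375)(0.5907 - 0.1186i) = (0.02535 - 0.00509i)
|100⟩: (0.999)(0.3479)(-0.7981) = -0.2774
|101⟩: (0.999)(0.3479)(0.5907 - 0.1186i) = (0.2053 - 0.04122i)
|110⟩: (0.999)(0.9375)(-0.7981) = -0.7475
|111⟩: (0.999)(0.9375)(0.5907 - 0.1186i) = (0.5532 - 0.1111i)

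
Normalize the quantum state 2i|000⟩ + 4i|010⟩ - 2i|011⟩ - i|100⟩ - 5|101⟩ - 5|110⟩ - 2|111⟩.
0.225i|000⟩ + 0.45i|010⟩ - 0.225i|011⟩ - 0.1125i|100⟩ - 0.5625|101⟩ - 0.5625|110⟩ - 0.225|111⟩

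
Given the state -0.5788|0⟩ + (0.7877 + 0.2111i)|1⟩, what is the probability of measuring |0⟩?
0.335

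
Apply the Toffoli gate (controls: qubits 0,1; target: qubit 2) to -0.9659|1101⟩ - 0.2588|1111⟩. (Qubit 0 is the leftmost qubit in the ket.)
-0.2588|1101⟩ - 0.9659|1111⟩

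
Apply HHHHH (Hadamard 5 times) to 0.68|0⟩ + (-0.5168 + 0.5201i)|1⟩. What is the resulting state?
(0.1154 + 0.3678i)|0⟩ + (0.8463 - 0.3678i)|1⟩

H² = I, so H^5 = H: a single Hadamard. With (a, b) = (0.68, (-0.5168 + 0.5201i)), H gives ((a + b)/√2, (a − b)/√2) = ((0.1154 + 0.3678i), (0.8463 - 0.3678i)).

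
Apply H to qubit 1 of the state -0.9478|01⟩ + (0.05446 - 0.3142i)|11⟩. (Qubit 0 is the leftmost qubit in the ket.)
-0.6702|00⟩ + 0.6702|01⟩ + (0.03851 - 0.2222i)|10⟩ + (-0.03851 + 0.2222i)|11⟩

H on qubit 1 mixes each pair of kets that differ only in qubit 1: amplitudes (a, b) of (|…0…⟩, |…1…⟩) become ((a + b)/√2, (a − b)/√2). Kets absent from the input have amplitude 0.
(|00⟩, |01⟩): (a, b) = (0, -0.9478) → (-0.6702, 0.6702)
(|10⟩, |11⟩): (a, b) = (0, (0.05446 - 0.3142i)) → ((0.03851 - 0.2222i), (-0.03851 + 0.2222i))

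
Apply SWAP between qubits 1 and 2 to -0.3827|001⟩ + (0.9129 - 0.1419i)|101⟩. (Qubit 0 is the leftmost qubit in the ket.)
-0.3827|010⟩ + (0.9129 - 0.1419i)|110⟩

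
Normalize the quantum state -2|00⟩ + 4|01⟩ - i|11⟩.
-0.4364|00⟩ + 0.8729|01⟩ - 0.2182i|11⟩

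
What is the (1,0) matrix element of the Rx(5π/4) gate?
-0.9239i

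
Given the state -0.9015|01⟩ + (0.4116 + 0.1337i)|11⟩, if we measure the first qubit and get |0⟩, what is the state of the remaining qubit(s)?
-|1⟩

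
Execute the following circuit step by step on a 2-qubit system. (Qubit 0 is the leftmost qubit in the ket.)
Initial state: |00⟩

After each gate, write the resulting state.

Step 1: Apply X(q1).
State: |01⟩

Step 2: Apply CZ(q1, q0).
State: |01⟩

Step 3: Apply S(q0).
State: |01⟩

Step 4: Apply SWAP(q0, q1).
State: |10⟩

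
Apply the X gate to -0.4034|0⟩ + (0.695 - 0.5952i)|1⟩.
(0.695 - 0.5952i)|0⟩ - 0.4034|1⟩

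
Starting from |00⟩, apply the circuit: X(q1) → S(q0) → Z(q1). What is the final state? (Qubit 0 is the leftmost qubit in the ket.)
-|01⟩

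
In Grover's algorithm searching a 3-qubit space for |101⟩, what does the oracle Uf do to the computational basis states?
Uf|x⟩ = -|x⟩ if x = 101, else |x⟩ (phase flip on target)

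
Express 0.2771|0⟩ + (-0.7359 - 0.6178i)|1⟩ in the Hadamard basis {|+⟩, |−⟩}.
(-0.3244 - 0.4369i)|+⟩ + (0.7163 + 0.4369i)|−⟩

With |ψ⟩ = α|0⟩ + β|1⟩, the Hadamard-basis coefficients are ⟨+|ψ⟩ = (α + β)/√2 and ⟨−|ψ⟩ = (α − β)/√2.
Here α = 0.2771, β = (-0.7359 - 0.6178i): (α + β)/√2 = (-0.3244 - 0.4369i), (α − β)/√2 = (0.7163 + 0.4369i).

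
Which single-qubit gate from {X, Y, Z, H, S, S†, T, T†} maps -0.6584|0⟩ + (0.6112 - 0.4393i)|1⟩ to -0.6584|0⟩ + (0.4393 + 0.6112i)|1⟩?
S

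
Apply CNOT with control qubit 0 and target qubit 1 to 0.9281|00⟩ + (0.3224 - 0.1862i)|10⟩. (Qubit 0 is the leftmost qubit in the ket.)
0.9281|00⟩ + (0.3224 - 0.1862i)|11⟩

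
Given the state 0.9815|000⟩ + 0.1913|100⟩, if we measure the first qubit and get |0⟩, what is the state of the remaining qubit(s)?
|00⟩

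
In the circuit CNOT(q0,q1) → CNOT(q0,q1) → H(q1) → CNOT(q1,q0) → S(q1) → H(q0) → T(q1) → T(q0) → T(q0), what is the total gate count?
9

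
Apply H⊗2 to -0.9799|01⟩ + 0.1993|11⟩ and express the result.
-0.3903|00⟩ + 0.3903|01⟩ - 0.5896|10⟩ + 0.5896|11⟩

H⊗2 gives amp(|y⟩) = (1/2) Σ_x (−1)^(x·y) amp(|x⟩), where x·y is the number of positions in which both x and y have a 1.
|00⟩: (-0.9799 + 0.1993)/2 = -0.3903
|01⟩: (0.9799 - 0.1993)/2 = 0.3903
|10⟩: (-0.9799 - 0.1993)/2 = -0.5896
|11⟩: (0.9799 + 0.1993)/2 = 0.5896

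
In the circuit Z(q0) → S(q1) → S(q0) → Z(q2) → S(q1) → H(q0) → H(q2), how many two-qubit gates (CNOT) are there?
0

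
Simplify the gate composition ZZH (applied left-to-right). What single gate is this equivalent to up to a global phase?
H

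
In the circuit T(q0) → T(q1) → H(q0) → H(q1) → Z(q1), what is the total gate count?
5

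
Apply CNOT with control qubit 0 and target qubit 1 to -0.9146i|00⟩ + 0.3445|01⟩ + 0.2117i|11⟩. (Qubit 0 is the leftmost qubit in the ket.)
-0.9146i|00⟩ + 0.3445|01⟩ + 0.2117i|10⟩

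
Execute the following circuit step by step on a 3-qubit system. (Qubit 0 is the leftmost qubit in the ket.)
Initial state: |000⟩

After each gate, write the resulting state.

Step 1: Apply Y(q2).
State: i|001⟩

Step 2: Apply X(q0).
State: i|101⟩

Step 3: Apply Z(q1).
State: i|101⟩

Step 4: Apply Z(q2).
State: -i|101⟩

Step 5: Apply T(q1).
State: -i|101⟩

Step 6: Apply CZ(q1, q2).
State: -i|101⟩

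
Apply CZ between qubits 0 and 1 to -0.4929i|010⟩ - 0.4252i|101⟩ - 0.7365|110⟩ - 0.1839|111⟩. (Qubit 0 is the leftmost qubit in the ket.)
-0.4929i|010⟩ - 0.4252i|101⟩ + 0.7365|110⟩ + 0.1839|111⟩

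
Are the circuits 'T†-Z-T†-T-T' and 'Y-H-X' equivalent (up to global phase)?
No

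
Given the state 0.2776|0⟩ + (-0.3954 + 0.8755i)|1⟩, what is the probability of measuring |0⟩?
0.07706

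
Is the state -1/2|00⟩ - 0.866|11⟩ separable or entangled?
Entangled

Writing the state as a|00⟩ + b|01⟩ + c|10⟩ + d|11⟩, it is a product state iff ad − bc = 0.
Here (a, b, c, d) = (-1/2, 0, 0, -0.866): ad − bc = (-1/2)(-0.866) − (0)(0) = 0.433 ≠ 0, so the state is entangled.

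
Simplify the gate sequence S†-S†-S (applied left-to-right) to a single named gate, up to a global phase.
S†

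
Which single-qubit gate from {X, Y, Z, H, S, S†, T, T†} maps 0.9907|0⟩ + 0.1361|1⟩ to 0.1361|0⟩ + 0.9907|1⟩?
X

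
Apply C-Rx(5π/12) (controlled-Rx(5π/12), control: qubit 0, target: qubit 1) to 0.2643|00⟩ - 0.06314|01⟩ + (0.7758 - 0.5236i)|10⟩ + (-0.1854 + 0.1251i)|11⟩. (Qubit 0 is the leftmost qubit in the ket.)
0.2643|00⟩ - 0.06314|01⟩ + (0.6916 - 0.3025i)|10⟩ + (-0.4658 - 0.373i)|11⟩

C-Rx(5π/12) leaves the control-|0⟩ kets |00⟩, |01⟩ unchanged and applies Rx(5π/12) to qubit 1 on the control-|1⟩ pair (|10⟩, |11⟩).
Rx(5π/12) = [[cos(θ/2), −i·sin(θ/2)], [−i·sin(θ/2), cos(θ/2)]]; θ = 5π/12, cos(θ/2) ≈ 0.793353, sin(θ/2) ≈ 0.608761.
With a = amp(|10⟩) = (0.7758 - 0.5236i) and b = amp(|11⟩) = (-0.1854 + 0.1251i):
new amp(|10⟩) = (0.793353)·a + (-0.608761i)·b = (0.6916 - 0.3025i)
new amp(|11⟩) = (-0.608761i)·a + (0.793353)·b = (-0.4658 - 0.373i)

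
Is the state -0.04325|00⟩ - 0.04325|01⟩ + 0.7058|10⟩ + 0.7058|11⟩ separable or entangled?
Separable

Writing the state as a|00⟩ + b|01⟩ + c|10⟩ + d|11⟩, it is a product state iff ad − bc = 0.
Here (a, b, c, d) = (-0.04325, -0.04325, 0.7058, 0.7058): ad − bc = (-0.04325)(0.7058) − (-0.04325)(0.7058) = 0, so the state is separable.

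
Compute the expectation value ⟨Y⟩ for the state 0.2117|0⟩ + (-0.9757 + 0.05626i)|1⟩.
0.02382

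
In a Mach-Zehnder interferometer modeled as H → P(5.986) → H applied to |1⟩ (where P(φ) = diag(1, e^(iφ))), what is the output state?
(0.02192 + 0.1464i)|0⟩ + (0.9781 - 0.1464i)|1⟩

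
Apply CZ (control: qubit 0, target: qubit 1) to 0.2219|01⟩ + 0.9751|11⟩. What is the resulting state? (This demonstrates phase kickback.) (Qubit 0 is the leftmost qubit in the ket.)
0.2219|01⟩ - 0.9751|11⟩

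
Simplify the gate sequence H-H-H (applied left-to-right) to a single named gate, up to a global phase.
H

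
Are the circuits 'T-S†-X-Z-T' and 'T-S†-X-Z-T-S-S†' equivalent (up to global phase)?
Yes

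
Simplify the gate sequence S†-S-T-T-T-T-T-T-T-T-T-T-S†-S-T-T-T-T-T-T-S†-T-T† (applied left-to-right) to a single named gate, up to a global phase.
S†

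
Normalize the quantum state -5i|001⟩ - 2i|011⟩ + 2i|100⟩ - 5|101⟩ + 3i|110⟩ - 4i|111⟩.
-0.5488i|001⟩ - 0.2195i|011⟩ + 0.2195i|100⟩ - 0.5488|101⟩ + 0.3293i|110⟩ - 0.4391i|111⟩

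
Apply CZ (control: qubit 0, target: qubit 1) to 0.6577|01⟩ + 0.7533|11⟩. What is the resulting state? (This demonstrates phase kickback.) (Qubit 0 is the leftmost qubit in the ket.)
0.6577|01⟩ - 0.7533|11⟩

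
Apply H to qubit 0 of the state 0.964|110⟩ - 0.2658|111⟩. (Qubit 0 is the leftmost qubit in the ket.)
0.6817|010⟩ - 0.1879|011⟩ - 0.6817|110⟩ + 0.1879|111⟩

H on qubit 0 mixes each pair of kets that differ only in qubit 0: amplitudes (a, b) of (|…0…⟩, |…1…⟩) become ((a + b)/√2, (a − b)/√2). Kets absent from the input have amplitude 0.
(|010⟩, |110⟩): (a, b) = (0, 0.964) → (0.6817, -0.6817)
(|011⟩, |111⟩): (a, b) = (0, -0.2658) → (-0.1879, 0.1879)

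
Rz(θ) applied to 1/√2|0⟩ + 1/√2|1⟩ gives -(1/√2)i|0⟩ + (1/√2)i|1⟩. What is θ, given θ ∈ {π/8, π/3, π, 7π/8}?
π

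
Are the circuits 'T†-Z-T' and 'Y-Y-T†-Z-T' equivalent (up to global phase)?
Yes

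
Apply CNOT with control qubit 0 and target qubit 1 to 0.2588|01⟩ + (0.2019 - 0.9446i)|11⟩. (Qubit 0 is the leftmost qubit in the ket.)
0.2588|01⟩ + (0.2019 - 0.9446i)|10⟩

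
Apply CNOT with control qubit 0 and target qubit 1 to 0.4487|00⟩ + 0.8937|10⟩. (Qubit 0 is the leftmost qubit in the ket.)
0.4487|00⟩ + 0.8937|11⟩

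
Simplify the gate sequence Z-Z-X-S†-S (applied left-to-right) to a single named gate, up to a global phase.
X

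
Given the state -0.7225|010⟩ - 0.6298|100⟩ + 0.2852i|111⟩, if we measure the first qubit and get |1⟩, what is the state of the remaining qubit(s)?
-0.911|00⟩ + 0.4125i|11⟩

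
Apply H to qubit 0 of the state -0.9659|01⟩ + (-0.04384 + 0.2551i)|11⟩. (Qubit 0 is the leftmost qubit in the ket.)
(-0.714 + 0.1804i)|01⟩ + (-0.652 - 0.1804i)|11⟩

H on qubit 0 mixes each pair of kets that differ only in qubit 0: amplitudes (a, b) of (|…0…⟩, |…1…⟩) become ((a + b)/√2, (a − b)/√2). Kets absent from the input have amplitude 0.
(|01⟩, |11⟩): (a, b) = (-0.9659, (-0.04384 + 0.2551i)) → ((-0.714 + 0.1804i), (-0.652 - 0.1804i))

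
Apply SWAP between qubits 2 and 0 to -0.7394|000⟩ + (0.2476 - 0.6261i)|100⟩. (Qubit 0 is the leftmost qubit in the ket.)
-0.7394|000⟩ + (0.2476 - 0.6261i)|001⟩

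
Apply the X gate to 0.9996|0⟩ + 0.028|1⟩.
0.028|0⟩ + 0.9996|1⟩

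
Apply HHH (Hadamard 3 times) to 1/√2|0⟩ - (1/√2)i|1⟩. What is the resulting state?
(1/2 - (1/2)i)|0⟩ + (1/2 + (1/2)i)|1⟩

H² = I, so H^3 = H: a single Hadamard. With (a, b) = (1/√2, -(1/√2)i), H gives ((a + b)/√2, (a − b)/√2) = ((1/2 - (1/2)i), (1/2 + (1/2)i)).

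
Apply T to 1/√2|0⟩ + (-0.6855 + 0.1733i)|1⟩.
1/√2|0⟩ + (-0.6073 - 0.3622i)|1⟩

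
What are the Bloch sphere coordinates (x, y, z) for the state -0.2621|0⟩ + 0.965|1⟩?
(-0.5059, 0, -0.8625)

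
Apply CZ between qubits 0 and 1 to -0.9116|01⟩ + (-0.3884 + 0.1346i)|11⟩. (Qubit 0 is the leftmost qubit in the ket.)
-0.9116|01⟩ + (0.3884 - 0.1346i)|11⟩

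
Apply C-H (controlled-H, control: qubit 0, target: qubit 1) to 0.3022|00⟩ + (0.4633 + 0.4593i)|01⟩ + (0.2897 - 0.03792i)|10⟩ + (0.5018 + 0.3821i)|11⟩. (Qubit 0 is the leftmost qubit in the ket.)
0.3022|00⟩ + (0.4633 + 0.4593i)|01⟩ + (0.5597 + 0.2434i)|10⟩ + (-0.15 - 0.297i)|11⟩

C-H leaves the control-|0⟩ kets |00⟩, |01⟩ unchanged and applies H to qubit 1 on the control-|1⟩ pair (|10⟩, |11⟩).
H = [[1/√2, 1/√2], [1/√2, -1/√2]].
With a = amp(|10⟩) = (0.2897 - 0.03792i) and b = amp(|11⟩) = (0.5018 + 0.3821i):
new amp(|10⟩) = (1/√2)·a + (1/√2)·b = (0.5597 + 0.2434i)
new amp(|11⟩) = (1/√2)·a + (-1/√2)·b = (-0.15 - 0.297i)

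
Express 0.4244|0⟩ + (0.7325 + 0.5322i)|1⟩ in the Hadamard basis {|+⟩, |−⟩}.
(0.8181 + 0.3763i)|+⟩ + (-0.2179 - 0.3763i)|−⟩

With |ψ⟩ = α|0⟩ + β|1⟩, the Hadamard-basis coefficients are ⟨+|ψ⟩ = (α + β)/√2 and ⟨−|ψ⟩ = (α − β)/√2.
Here α = 0.4244, β = (0.7325 + 0.5322i): (α + β)/√2 = (0.8181 + 0.3763i), (α − β)/√2 = (-0.2179 - 0.3763i).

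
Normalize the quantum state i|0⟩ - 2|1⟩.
(1/√5)i|0⟩ - 0.8944|1⟩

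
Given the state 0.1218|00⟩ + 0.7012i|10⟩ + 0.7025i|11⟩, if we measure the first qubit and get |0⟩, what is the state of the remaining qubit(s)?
|0⟩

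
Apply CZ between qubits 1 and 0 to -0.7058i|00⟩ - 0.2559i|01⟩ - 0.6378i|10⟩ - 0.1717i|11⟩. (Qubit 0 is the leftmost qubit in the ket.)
-0.7058i|00⟩ - 0.2559i|01⟩ - 0.6378i|10⟩ + 0.1717i|11⟩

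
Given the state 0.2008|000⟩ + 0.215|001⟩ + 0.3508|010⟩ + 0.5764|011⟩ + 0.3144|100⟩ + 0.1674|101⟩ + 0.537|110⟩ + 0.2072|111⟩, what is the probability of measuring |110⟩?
0.2884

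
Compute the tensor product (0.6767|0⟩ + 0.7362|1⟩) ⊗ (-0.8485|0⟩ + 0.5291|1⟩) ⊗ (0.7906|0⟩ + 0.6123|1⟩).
-0.4539|000⟩ - 0.3516|001⟩ + 0.2831|010⟩ + 0.2192|011⟩ - 0.4939|100⟩ - 0.3825|101⟩ + 0.308|110⟩ + 0.2385|111⟩

amp(|b₁b₂…⟩) = product of the factor amplitudes for bits b₁, b₂, …; only kets whose every factor amplitude is nonzero survive.
|000⟩: (0.6767)(-0.8485)(0.7906) = -0.4539
|001⟩: (0.6767)(-0.8485)(0.6123) = -0.3516
|010⟩: (0.6767)(0.5291)(0.7906) = 0.2831
|011⟩: (0.6767)(0.5291)(0.6123) = 0.2192
|100⟩: (0.7362)(-0.8485)(0.7906) = -0.4939
|101⟩: (0.7362)(-0.8485)(0.6123) = -0.3825
|110⟩: (0.7362)(0.5291)(0.7906) = 0.308
|111⟩: (0.7362)(0.5291)(0.6123) = 0.2385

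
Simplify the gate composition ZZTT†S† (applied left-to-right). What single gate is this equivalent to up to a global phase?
S†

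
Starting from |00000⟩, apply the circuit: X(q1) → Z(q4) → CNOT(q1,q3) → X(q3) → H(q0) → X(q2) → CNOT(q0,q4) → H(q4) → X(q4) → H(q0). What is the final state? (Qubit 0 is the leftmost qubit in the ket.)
1/√2|01101⟩ + 1/√2|11100⟩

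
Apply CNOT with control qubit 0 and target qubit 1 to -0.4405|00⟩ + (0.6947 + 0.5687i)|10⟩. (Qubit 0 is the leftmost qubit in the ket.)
-0.4405|00⟩ + (0.6947 + 0.5687i)|11⟩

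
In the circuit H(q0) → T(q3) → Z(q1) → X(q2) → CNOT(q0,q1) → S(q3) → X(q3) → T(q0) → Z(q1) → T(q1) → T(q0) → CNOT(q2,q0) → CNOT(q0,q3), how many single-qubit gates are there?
10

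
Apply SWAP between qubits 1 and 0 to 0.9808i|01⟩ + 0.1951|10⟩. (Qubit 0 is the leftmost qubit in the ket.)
0.1951|01⟩ + 0.9808i|10⟩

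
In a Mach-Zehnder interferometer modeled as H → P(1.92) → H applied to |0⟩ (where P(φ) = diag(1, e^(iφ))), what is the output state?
(0.3289 + 0.4698i)|0⟩ + (0.6711 - 0.4698i)|1⟩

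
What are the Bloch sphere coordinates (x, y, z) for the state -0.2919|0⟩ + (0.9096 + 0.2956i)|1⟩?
(-0.531, -0.1726, -0.8295)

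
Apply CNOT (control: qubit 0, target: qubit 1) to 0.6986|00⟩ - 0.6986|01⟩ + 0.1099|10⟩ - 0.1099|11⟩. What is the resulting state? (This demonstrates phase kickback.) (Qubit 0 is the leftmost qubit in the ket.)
0.6986|00⟩ - 0.6986|01⟩ - 0.1099|10⟩ + 0.1099|11⟩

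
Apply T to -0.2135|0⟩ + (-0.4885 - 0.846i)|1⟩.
-0.2135|0⟩ + (0.2528 - 0.9436i)|1⟩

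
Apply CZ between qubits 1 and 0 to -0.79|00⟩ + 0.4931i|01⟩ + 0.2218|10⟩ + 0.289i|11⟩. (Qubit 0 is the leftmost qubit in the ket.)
-0.79|00⟩ + 0.4931i|01⟩ + 0.2218|10⟩ - 0.289i|11⟩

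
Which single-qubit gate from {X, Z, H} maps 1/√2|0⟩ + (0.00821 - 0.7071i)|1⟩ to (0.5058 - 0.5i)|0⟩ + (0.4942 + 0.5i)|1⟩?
H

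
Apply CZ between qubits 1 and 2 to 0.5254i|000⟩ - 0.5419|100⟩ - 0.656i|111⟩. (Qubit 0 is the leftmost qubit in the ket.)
0.5254i|000⟩ - 0.5419|100⟩ + 0.656i|111⟩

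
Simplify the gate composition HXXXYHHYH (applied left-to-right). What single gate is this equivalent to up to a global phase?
Z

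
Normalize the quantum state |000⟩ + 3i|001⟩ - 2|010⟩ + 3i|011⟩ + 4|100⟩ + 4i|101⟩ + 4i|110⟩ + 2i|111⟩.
0.1155|000⟩ + 0.3464i|001⟩ - 0.2309|010⟩ + 0.3464i|011⟩ + 0.4619|100⟩ + 0.4619i|101⟩ + 0.4619i|110⟩ + 0.2309i|111⟩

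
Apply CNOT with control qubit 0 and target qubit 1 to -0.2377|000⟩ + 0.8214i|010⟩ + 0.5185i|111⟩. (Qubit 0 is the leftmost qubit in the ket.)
-0.2377|000⟩ + 0.8214i|010⟩ + 0.5185i|101⟩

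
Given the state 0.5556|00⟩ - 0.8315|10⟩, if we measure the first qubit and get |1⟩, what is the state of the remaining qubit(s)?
-|0⟩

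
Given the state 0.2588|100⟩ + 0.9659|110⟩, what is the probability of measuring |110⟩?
0.933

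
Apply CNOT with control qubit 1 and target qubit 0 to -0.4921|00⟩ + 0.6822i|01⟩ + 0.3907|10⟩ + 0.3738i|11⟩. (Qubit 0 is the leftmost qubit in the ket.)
-0.4921|00⟩ + 0.3738i|01⟩ + 0.3907|10⟩ + 0.6822i|11⟩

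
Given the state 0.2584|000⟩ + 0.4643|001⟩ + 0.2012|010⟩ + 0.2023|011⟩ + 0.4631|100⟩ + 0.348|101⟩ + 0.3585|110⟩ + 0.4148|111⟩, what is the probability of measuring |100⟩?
0.2145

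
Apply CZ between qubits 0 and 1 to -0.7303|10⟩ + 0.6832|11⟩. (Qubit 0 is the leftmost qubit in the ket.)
-0.7303|10⟩ - 0.6832|11⟩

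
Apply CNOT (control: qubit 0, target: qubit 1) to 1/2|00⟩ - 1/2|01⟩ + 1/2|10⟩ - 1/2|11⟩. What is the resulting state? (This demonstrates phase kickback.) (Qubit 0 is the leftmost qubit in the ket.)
1/2|00⟩ - 1/2|01⟩ - 1/2|10⟩ + 1/2|11⟩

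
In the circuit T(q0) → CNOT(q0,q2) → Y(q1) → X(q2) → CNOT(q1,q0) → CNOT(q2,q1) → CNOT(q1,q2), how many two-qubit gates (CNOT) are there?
4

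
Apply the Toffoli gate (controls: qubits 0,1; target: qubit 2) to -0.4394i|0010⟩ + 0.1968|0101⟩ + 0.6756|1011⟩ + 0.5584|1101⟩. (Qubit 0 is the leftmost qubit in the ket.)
-0.4394i|0010⟩ + 0.1968|0101⟩ + 0.6756|1011⟩ + 0.5584|1111⟩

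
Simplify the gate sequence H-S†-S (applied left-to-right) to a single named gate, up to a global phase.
H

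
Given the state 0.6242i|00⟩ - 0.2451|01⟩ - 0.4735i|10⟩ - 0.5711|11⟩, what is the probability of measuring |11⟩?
0.3262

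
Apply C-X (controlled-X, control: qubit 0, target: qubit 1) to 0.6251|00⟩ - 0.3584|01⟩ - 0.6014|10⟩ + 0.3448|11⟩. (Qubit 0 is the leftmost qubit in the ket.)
0.6251|00⟩ - 0.3584|01⟩ + 0.3448|10⟩ - 0.6014|11⟩

C-X leaves the control-|0⟩ kets |00⟩, |01⟩ unchanged and applies X to qubit 1 on the control-|1⟩ pair (|10⟩, |11⟩).
X = [[0, 1], [1, 0]].
With a = amp(|10⟩) = -0.6014 and b = amp(|11⟩) = 0.3448:
new amp(|10⟩) = (1)·b = 0.3448
new amp(|11⟩) = (1)·a = -0.6014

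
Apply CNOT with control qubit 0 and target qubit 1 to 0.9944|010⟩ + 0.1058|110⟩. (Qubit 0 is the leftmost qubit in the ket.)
0.9944|010⟩ + 0.1058|100⟩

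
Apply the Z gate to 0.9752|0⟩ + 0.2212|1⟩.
0.9752|0⟩ - 0.2212|1⟩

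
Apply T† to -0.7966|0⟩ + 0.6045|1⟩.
-0.7966|0⟩ + (0.4274 - 0.4274i)|1⟩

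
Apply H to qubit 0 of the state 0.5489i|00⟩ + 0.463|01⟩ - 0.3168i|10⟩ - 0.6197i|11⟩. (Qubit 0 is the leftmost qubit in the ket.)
0.1641i|00⟩ + (0.3274 - 0.4382i)|01⟩ + 0.6121i|10⟩ + (0.3274 + 0.4382i)|11⟩

H on qubit 0 mixes each pair of kets that differ only in qubit 0: amplitudes (a, b) of (|…0…⟩, |…1…⟩) become ((a + b)/√2, (a − b)/√2). Kets absent from the input have amplitude 0.
(|00⟩, |10⟩): (a, b) = (0.5489i, -0.3168i) → (0.1641i, 0.6121i)
(|01⟩, |11⟩): (a, b) = (0.463, -0.6197i) → ((0.3274 - 0.4382i), (0.3274 + 0.4382i))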